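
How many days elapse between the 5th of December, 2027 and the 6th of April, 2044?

5967

Day-of-year of December 5, 2027: 339.
Day-of-year of April 6, 2044: 97.
2027 has 365 days, so 365 − 339 = 26 days remain in 2027.
Full years 2028–2043: 12 common + 4 leap = 12×365 + 4×366 = 5844 days.
Total: 26 + 5844 + 97 = 5967 days.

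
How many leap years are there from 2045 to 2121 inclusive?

18

Years divisible by 4: 2048, 2052, …, 2120 — 19 in all.
Of these, 2100 is divisible by 100 but not 400, so not leap.
Leap years: 19 − 1 = 18.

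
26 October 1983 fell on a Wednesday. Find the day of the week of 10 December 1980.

Count forward from the earlier date (December 10, 1980) to the later (October 26, 1983):
Day-of-year of December 10, 1980: 345.
Day-of-year of October 26, 1983: 299.
1980 has 366 days, so 366 − 345 = 21 days remain in 1980.
Full years: 1981: 365; 1982: 365. Sum = 730.
Total: 21 + 730 + 299 = 1050 days.
1050 is a multiple of 7, so 10 December 1980 falls on the same weekday: Wednesday.

Wednesday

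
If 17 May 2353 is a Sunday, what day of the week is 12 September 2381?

Saturday

Day-of-year of May 17, 2353: 137.
Day-of-year of September 12, 2381: 255.
2353 has 365 days, so 365 − 137 = 228 days remain in 2353.
Full years 2354–2380: 20 common + 7 leap = 20×365 + 7×366 = 9862 days.
Total: 228 + 9862 + 255 = 10345 days.
10345 mod 7 = 6, so 6 days after Sunday is Saturday.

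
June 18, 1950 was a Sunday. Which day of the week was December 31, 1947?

Wednesday

Count forward from the earlier date (December 31, 1947) to the later (June 18, 1950):
December 31, 1947 → December 31, 1948: 366 days (1948 is a leap year).
December 31, 1948 → December 31, 1949: 365 days.
December 1949: 31 − 31 = 0 days remain.
Then January (31), February 1950 (28), March (31), April (30), May (31): 31 + 28 + 31 + 30 + 31 = 151 days.
June 1–18, 1950: 18 days.
Residual: 169 days.
Total: 900 days.
900 mod 7 = 4, so 4 days before Sunday is Wednesday.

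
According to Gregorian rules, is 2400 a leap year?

2400 is a leap year (divisible by 400).

Yes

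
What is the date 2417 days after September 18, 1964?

May 2, 1971

Count 2417 days after September 18, 1964:
September 18, 1964 → September 18, 1965: 365 days.
September 18, 1965 → September 18, 1966: 365 days.
September 18, 1966 → September 18, 1967: 365 days.
September 18, 1967 → September 18, 1968: 366 days (1968 is a leap year).
September 18, 1968 → September 18, 1969: 365 days.
September 18, 1969 → September 18, 1970: 365 days.
September 1970: 30 − 18 = 12 days remain.
Then October (31), November (30), December (31), January (31), February 1971 (28), March (31), April (30): 31 + 30 + 31 + 31 + 28 + 31 + 30 = 212 days.
May 1–2, 1971: 2 days.
Residual: 226 days.
Total: 2417 days.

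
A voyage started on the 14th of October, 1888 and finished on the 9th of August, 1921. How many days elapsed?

11986

Day-of-year of October 14, 1888: 288.
Day-of-year of August 9, 1921: 221.
1888 has 366 days, so 366 − 288 = 78 days remain in 1888.
Full years 1889–1920: 25 common + 7 leap = 25×365 + 7×366 = 11687 days.
Total: 78 + 11687 + 221 = 11986 days.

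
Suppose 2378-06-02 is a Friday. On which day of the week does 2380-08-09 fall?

Saturday

Day-of-year of June 2, 2378: 153.
Day-of-year of August 9, 2380: 222.
2378 has 365 days, so 365 − 153 = 212 days remain in 2378.
Full years: 2379: 365. Sum = 365.
Total: 212 + 365 + 222 = 799 days.
799 mod 7 = 1, so 1 day after Friday is Saturday.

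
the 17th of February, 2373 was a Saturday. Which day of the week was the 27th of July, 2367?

Count forward from the earlier date (July 27, 2367) to the later (February 17, 2373):
Day-of-year of July 27, 2367: 208.
Day-of-year of February 17, 2373: 48.
2367 has 365 days, so 365 − 208 = 157 days remain in 2367.
Full years: 2368: 366; 2369: 365; 2370: 365; 2371: 365; 2372: 366. Sum = 1827.
Total: 157 + 1827 + 48 = 2032 days.
2032 mod 7 = 2, so 2 days before Saturday is Thursday.

Thursday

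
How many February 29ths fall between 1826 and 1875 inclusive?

12

Years divisible by 4 in [1826, 1875]: 1828, 1832, 1836, 1840, 1844, 1848, 1852, 1856, 1860, 1864, 1868, 1872.
No century exceptions apply. Count: 12.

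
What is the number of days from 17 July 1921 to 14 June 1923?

697

July 1921: 31 − 17 = 14 days remain.
Then 22 full months totalling 669 days.
June 1–14, 1923: 14 days.
Total: 14 + 669 + 14 = 697 days.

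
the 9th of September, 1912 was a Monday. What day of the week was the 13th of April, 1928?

Friday

From September 9, 1912 to September 9, 1927: 15 years, of which 3 contain a Feb 29 — 12×365 + 3×366 = 5478 days.
September 1927: 30 − 9 = 21 days remain.
Then October (31), November (30), December (31), January (31), February 1928 (29), March (31): 31 + 30 + 31 + 31 + 29 + 31 = 183 days.
April 1–13, 1928: 13 days.
Residual: 217 days.
Total: 5695 days.
5695 mod 7 = 4, so 4 days after Monday is Friday.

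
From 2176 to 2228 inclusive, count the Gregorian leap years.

Years divisible by 4: 2176, 2180, …, 2228 — 14 in all.
Of these, 2200 is divisible by 100 but not 400, so not leap.
Leap years: 14 − 1 = 13.

13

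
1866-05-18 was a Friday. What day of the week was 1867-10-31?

Thursday

May 1866: 31 − 18 = 13 days remain.
Then 16 full months totalling 487 days.
October 1–31, 1867: 31 days.
Total: 13 + 487 + 31 = 531 days.
531 mod 7 = 6, so 6 days after Friday is Thursday.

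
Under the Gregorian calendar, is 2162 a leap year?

2162 is not a leap year.

No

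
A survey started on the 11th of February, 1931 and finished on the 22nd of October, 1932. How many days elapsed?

February 1931: 28 − 11 = 17 days remain (1931 is not a leap year, so February has 28 days).
Then 19 full months totalling 580 days.
October 1–22, 1932: 22 days.
Total: 17 + 580 + 22 = 619 days.

619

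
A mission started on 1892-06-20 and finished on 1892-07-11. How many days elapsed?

21

June 1892: 30 − 20 = 10 days remain.
July 1–11, 1892: 11 days.
Total: 10 + 11 = 21 days.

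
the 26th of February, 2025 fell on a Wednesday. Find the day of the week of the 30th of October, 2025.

Thursday

February 2025: 28 − 26 = 2 days remain (2025 is not a leap year, so February has 28 days).
Then March (31), April (30), May (31), June (30), July (31), August (31), September (30): 31 + 30 + 31 + 30 + 31 + 31 + 30 = 214 days.
October 1–30, 2025: 30 days.
Total: 2 + 214 + 30 = 246 days.
246 mod 7 = 1, so 1 day after Wednesday is Thursday.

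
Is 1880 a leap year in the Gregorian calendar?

1880 is a leap year.

Yes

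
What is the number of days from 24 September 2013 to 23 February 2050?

13301

Day-of-year of September 24, 2013: 267.
Day-of-year of February 23, 2050: 54.
2013 has 365 days, so 365 − 267 = 98 days remain in 2013.
Full years 2014–2049: 27 common + 9 leap = 27×365 + 9×366 = 13149 days.
Total: 98 + 13149 + 54 = 13301 days.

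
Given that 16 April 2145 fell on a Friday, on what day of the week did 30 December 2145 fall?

April 2145: 30 − 16 = 14 days remain.
Then May (31), June (30), July (31), August (31), September (30), October (31), November (30): 31 + 30 + 31 + 31 + 30 + 31 + 30 = 214 days.
December 1–30, 2145: 30 days.
Total: 14 + 214 + 30 = 258 days.
258 mod 7 = 6, so 6 days after Friday is Thursday.

Thursday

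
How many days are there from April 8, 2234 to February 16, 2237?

April 8, 2234 → April 8, 2235: 365 days.
April 8, 2235 → April 8, 2236: 366 days (2236 is a leap year).
April 2236: 30 − 8 = 22 days remain.
Then 9 full months totalling 276 days.
February 1–16, 2237: 16 days (2237 is not a leap year).
Residual: 314 days.
Total: 1045 days.

1045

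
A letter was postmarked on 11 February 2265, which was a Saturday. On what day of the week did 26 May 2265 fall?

February 2265: 28 − 11 = 17 days remain (2265 is not a leap year, so February has 28 days).
Then March (31), April (30): 31 + 30 = 61 days.
May 1–26, 2265: 26 days.
Total: 17 + 61 + 26 = 104 days.
104 mod 7 = 6, so 6 days after Saturday is Friday.

Friday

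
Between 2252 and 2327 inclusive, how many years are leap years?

Years divisible by 4: 2252, 2256, …, 2324 — 19 in all.
Of these, 2300 is divisible by 100 but not 400, so not leap.
Leap years: 19 − 1 = 18.

18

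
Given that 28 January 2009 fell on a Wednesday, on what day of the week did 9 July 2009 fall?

Thursday

January 2009: 31 − 28 = 3 days remain.
Then February 2009 (28), March (31), April (30), May (31), June (30): 28 + 31 + 30 + 31 + 30 = 150 days.
July 1–9, 2009: 9 days.
Total: 3 + 150 + 9 = 162 days.
162 mod 7 = 1, so 1 day after Wednesday is Thursday.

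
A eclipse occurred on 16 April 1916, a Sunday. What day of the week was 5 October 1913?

Sunday

Count forward from the earlier date (October 5, 1913) to the later (April 16, 1916):
Day-of-year of October 5, 1913: 278.
Day-of-year of April 16, 1916: 107.
1913 has 365 days, so 365 − 278 = 87 days remain in 1913.
Full years: 1914: 365; 1915: 365. Sum = 730.
Total: 87 + 730 + 107 = 924 days.
924 is a multiple of 7, so 5 October 1913 falls on the same weekday: Sunday.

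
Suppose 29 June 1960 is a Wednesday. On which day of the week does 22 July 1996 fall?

Day-of-year of June 29, 1960: 181.
Day-of-year of July 22, 1996: 204.
1960 has 366 days, so 366 − 181 = 185 days remain in 1960.
Full years 1961–1995: 27 common + 8 leap = 27×365 + 8×366 = 12783 days.
Total: 185 + 12783 + 204 = 13172 days.
13172 mod 7 = 5, so 5 days after Wednesday is Monday.

Monday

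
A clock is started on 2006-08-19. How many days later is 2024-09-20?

6607

From August 19, 2006 to August 19, 2024: 18 years, of which 5 contain a Feb 29 — 13×365 + 5×366 = 6575 days.
August 2024: 31 − 19 = 12 days remain.
September 1–20, 2024: 20 days.
Residual: 32 days.
Total: 6607 days.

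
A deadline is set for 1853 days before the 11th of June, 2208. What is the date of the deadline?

the 16th of May, 2203

Count 1853 days before June 11, 2208:
May 16, 2203 → May 16, 2204: 366 days (2204 is a leap year).
May 16, 2204 → May 16, 2205: 365 days.
May 16, 2205 → May 16, 2206: 365 days.
May 16, 2206 → May 16, 2207: 365 days.
May 16, 2207 → May 16, 2208: 366 days (2208 is a leap year).
May 2208: 31 − 16 = 15 days remain.
June 1–11, 2208: 11 days.
Residual: 26 days.
Total: 1853 days.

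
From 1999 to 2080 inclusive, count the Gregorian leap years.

21

Years divisible by 4: 2000, 2004, …, 2080 — 21 in all.
2000 is divisible by 400, so still leap.
No century exceptions apply. Count: 21.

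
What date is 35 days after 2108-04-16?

2108-05-21

Count 35 days after April 16, 2108:
April 2108: 30 − 16 = 14 days remain.
May 1–21, 2108: 21 days.
Total: 14 + 21 = 35 days.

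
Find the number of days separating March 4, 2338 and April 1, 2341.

1124

Day-of-year of March 4, 2338: 63.
Day-of-year of April 1, 2341: 91.
2338 has 365 days, so 365 − 63 = 302 days remain in 2338.
Full years: 2339: 365; 2340: 366. Sum = 731.
Total: 302 + 731 + 91 = 1124 days.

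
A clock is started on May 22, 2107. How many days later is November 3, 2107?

165

May 2107: 31 − 22 = 9 days remain.
Then June (30), July (31), August (31), September (30), October (31): 30 + 31 + 31 + 30 + 31 = 153 days.
November 1–3, 2107: 3 days.
Total: 9 + 153 + 3 = 165 days.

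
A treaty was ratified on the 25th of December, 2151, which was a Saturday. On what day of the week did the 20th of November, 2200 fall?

Thursday

From December 25, 2151 to December 25, 2199: 48 years, of which 12 contain a Feb 29 — 36×365 + 12×366 = 17532 days.
December 2199: 31 − 25 = 6 days remain.
Then 10 full months totalling 304 days.
November 1–20, 2200: 20 days.
Residual: 330 days.
Total: 17862 days.
17862 mod 7 = 5, so 5 days after Saturday is Thursday.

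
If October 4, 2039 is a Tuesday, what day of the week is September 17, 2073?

From October 4, 2039 to October 4, 2072: 33 years, of which 9 contain a Feb 29 — 24×365 + 9×366 = 12054 days.
October 2072: 31 − 4 = 27 days remain.
Then 10 full months totalling 304 days.
September 1–17, 2073: 17 days.
Residual: 348 days.
Total: 12402 days.
12402 mod 7 = 5, so 5 days after Tuesday is Sunday.

Sunday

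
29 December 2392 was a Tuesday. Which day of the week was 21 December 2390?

Count forward from the earlier date (December 21, 2390) to the later (December 29, 2392):
Day-of-year of December 21, 2390: 355.
Day-of-year of December 29, 2392: 364.
2390 has 365 days, so 365 − 355 = 10 days remain in 2390.
Full years: 2391: 365. Sum = 365.
Total: 10 + 365 + 364 = 739 days.
739 mod 7 = 4, so 4 days before Tuesday is Friday.

Friday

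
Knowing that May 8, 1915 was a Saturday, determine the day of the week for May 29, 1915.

Saturday

Within May 1915: 29 − 8 = 21 days.
21 is a multiple of 7, so May 29, 1915 falls on the same weekday: Saturday.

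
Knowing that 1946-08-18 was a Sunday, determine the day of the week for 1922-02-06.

Monday

Count forward from the earlier date (February 6, 1922) to the later (August 18, 1946):
From February 6, 1922 to February 6, 1946: 24 years, of which 6 contain a Feb 29 — 18×365 + 6×366 = 8766 days.
February 1946: 28 − 6 = 22 days remain (1946 is not a leap year, so February has 28 days).
Then March (31), April (30), May (31), June (30), July (31): 31 + 30 + 31 + 30 + 31 = 153 days.
August 1–18, 1946: 18 days.
Residual: 193 days.
Total: 8959 days.
8959 mod 7 = 6, so 6 days before Sunday is Monday.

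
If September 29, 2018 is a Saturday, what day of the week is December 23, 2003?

Tuesday

Count forward from the earlier date (December 23, 2003) to the later (September 29, 2018):
Day-of-year of December 23, 2003: 357.
Day-of-year of September 29, 2018: 272.
2003 has 365 days, so 365 − 357 = 8 days remain in 2003.
Full years 2004–2017: 10 common + 4 leap = 10×365 + 4×366 = 5114 days.
Total: 8 + 5114 + 272 = 5394 days.
5394 mod 7 = 4, so 4 days before Saturday is Tuesday.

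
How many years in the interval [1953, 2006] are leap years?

Years divisible by 4: 1956, 1960, …, 2004 — 13 in all.
2000 is divisible by 400, so still leap.
No century exceptions apply. Count: 13.

13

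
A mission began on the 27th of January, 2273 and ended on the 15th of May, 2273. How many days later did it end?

January 2273: 31 − 27 = 4 days remain.
Then February 2273 (28), March (31), April (30): 28 + 31 + 30 = 89 days.
May 1–15, 2273: 15 days.
Total: 4 + 89 + 15 = 108 days.

108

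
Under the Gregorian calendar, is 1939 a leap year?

1939 is not a leap year.

No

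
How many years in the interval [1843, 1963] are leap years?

Years divisible by 4: 1844, 1848, …, 1960 — 30 in all.
Of these, 1900 is divisible by 100 but not 400, so not leap.
Leap years: 30 − 1 = 29.

29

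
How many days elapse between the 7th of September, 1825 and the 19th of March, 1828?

September 7, 1825 → September 7, 1826: 365 days.
September 7, 1826 → September 7, 1827: 365 days.
September 1827: 30 − 7 = 23 days remain.
Then October (31), November (30), December (31), January (31), February 1828 (29): 31 + 30 + 31 + 31 + 29 = 152 days.
March 1–19, 1828: 19 days.
Residual: 194 days.
Total: 924 days.

924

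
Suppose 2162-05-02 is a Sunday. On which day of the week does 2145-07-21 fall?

Count forward from the earlier date (July 21, 2145) to the later (May 2, 2162):
From July 21, 2145 to July 21, 2161: 16 years, of which 4 contain a Feb 29 — 12×365 + 4×366 = 5844 days.
July 2161: 31 − 21 = 10 days remain.
Then 9 full months totalling 273 days.
May 1–2, 2162: 2 days.
Residual: 285 days.
Total: 6129 days.
6129 mod 7 = 4, so 4 days before Sunday is Wednesday.

Wednesday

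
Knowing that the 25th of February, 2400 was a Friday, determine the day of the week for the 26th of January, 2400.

Wednesday

Count forward from the earlier date (January 26, 2400) to the later (February 25, 2400):
January 2400: 31 − 26 = 5 days remain.
February 1–25, 2400: 25 days (2400 is a leap year (divisible by 400)).
Total: 5 + 25 = 30 days.
30 mod 7 = 2, so 2 days before Friday is Wednesday.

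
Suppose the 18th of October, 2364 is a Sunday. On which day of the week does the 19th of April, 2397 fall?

Saturday

From October 18, 2364 to October 18, 2396: 32 years, of which 8 contain a Feb 29 — 24×365 + 8×366 = 11688 days.
October 2396: 31 − 18 = 13 days remain.
Then November (30), December (31), January (31), February 2397 (28), March (31): 30 + 31 + 31 + 28 + 31 = 151 days.
April 1–19, 2397: 19 days.
Residual: 183 days.
Total: 11871 days.
11871 mod 7 = 6, so 6 days after Sunday is Saturday.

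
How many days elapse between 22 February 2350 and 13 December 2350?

294

February 2350: 28 − 22 = 6 days remain (2350 is not a leap year, so February has 28 days).
Then 9 full months totalling 275 days.
December 1–13, 2350: 13 days.
Total: 6 + 275 + 13 = 294 days.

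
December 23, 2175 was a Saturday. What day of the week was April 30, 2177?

Wednesday

December 2175: 31 − 23 = 8 days remain.
Then 15 full months totalling 456 days.
April 1–30, 2177: 30 days.
Total: 8 + 456 + 30 = 494 days.
494 mod 7 = 4, so 4 days after Saturday is Wednesday.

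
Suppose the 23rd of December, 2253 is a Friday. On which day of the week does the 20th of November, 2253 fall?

Sunday

Count forward from the earlier date (November 20, 2253) to the later (December 23, 2253):
November 2253: 30 − 20 = 10 days remain.
December 1–23, 2253: 23 days.
Total: 10 + 23 = 33 days.
33 mod 7 = 5, so 5 days before Friday is Sunday.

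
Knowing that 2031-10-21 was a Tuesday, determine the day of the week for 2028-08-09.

Wednesday

Count forward from the earlier date (August 9, 2028) to the later (October 21, 2031):
Day-of-year of August 9, 2028: 222.
Day-of-year of October 21, 2031: 294.
2028 has 366 days, so 366 − 222 = 144 days remain in 2028.
Full years: 2029: 365; 2030: 365. Sum = 730.
Total: 144 + 730 + 294 = 1168 days.
1168 mod 7 = 6, so 6 days before Tuesday is Wednesday.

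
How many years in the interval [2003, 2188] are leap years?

Years divisible by 4: 2004, 2008, …, 2188 — 47 in all.
Of these, 2100 is divisible by 100 but not 400, so not leap.
Leap years: 47 − 1 = 46.

46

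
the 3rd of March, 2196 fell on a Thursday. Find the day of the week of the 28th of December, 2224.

Tuesday

Day-of-year of March 3, 2196: 63.
Day-of-year of December 28, 2224: 363.
2196 has 366 days, so 366 − 63 = 303 days remain in 2196.
Full years 2197–2223: 22 common + 5 leap = 22×365 + 5×366 = 9860 days.
Total: 303 + 9860 + 363 = 10526 days.
10526 mod 7 = 5, so 5 days after Thursday is Tuesday.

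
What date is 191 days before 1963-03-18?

1962-09-08

Count 191 days before March 18, 1963:
September 1962: 30 − 8 = 22 days remain.
Then October (31), November (30), December (31), January (31), February 1963 (28): 31 + 30 + 31 + 31 + 28 = 151 days.
March 1–18, 1963: 18 days.
Total: 22 + 151 + 18 = 191 days.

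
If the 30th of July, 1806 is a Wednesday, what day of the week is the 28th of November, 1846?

Saturday

Day-of-year of July 30, 1806: 211.
Day-of-year of November 28, 1846: 332.
1806 has 365 days, so 365 − 211 = 154 days remain in 1806.
Full years 1807–1845: 29 common + 10 leap = 29×365 + 10×366 = 14245 days.
Total: 154 + 14245 + 332 = 14731 days.
14731 mod 7 = 3, so 3 days after Wednesday is Saturday.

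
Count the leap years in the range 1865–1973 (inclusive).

Years divisible by 4: 1868, 1872, …, 1972 — 27 in all.
Of these, 1900 is divisible by 100 but not 400, so not leap.
Leap years: 27 − 1 = 26.

26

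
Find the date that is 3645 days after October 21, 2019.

October 13, 2029

Count 3645 days after October 21, 2019:
From October 21, 2019 to October 21, 2028: 9 years, of which 3 contain a Feb 29 — 6×365 + 3×366 = 3288 days.
October 2028: 31 − 21 = 10 days remain.
Then 11 full months totalling 334 days.
October 1–13, 2029: 13 days.
Residual: 357 days.
Total: 3645 days.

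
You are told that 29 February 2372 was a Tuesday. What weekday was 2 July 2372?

February 2372: 29 − 29 = 0 days remain (2372 is a leap year, so February has 29 days).
Then March (31), April (30), May (31), June (30): 31 + 30 + 31 + 30 = 122 days.
July 1–2, 2372: 2 days.
Total: 0 + 122 + 2 = 124 days.
124 mod 7 = 5, so 5 days after Tuesday is Sunday.

Sunday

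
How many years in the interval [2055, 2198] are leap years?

35

Years divisible by 4: 2056, 2060, …, 2196 — 36 in all.
Of these, 2100 is divisible by 100 but not 400, so not leap.
Leap years: 36 − 1 = 35.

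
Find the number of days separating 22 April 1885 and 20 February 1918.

11991

From April 22, 1885 to April 22, 1917: 32 years, of which 7 contain a Feb 29 — 25×365 + 7×366 = 11687 days.
(1900 is not a leap year (divisible by 100 but not 400).)
April 1917: 30 − 22 = 8 days remain.
Then 9 full months totalling 276 days.
February 1–20, 1918: 20 days (1918 is not a leap year).
Residual: 304 days.
Total: 11991 days.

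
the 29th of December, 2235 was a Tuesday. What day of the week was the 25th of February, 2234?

Tuesday

Count forward from the earlier date (February 25, 2234) to the later (December 29, 2235):
February 25, 2234 → February 25, 2235: 365 days.
February 2235: 28 − 25 = 3 days remain (2235 is not a leap year, so February has 28 days).
Then 9 full months totalling 275 days.
December 1–29, 2235: 29 days.
Residual: 307 days.
Total: 672 days.
672 is a multiple of 7, so the 25th of February, 2234 falls on the same weekday: Tuesday.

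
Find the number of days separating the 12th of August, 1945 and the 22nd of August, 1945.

10

Within August 1945: 22 − 12 = 10 days.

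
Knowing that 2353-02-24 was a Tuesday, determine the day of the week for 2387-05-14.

Thursday

Day-of-year of February 24, 2353: 55.
Day-of-year of May 14, 2387: 134.
2353 has 365 days, so 365 − 55 = 310 days remain in 2353.
Full years 2354–2386: 25 common + 8 leap = 25×365 + 8×366 = 12053 days.
Total: 310 + 12053 + 134 = 12497 days.
12497 mod 7 = 2, so 2 days after Tuesday is Thursday.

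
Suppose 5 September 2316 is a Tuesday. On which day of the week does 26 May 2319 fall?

Monday

September 5, 2316 → September 5, 2317: 365 days.
September 5, 2317 → September 5, 2318: 365 days.
September 2318: 30 − 5 = 25 days remain.
Then October (31), November (30), December (31), January (31), February 2319 (28), March (31), April (30): 31 + 30 + 31 + 31 + 28 + 31 + 30 = 212 days.
May 1–26, 2319: 26 days.
Residual: 263 days.
Total: 993 days.
993 mod 7 = 6, so 6 days after Tuesday is Monday.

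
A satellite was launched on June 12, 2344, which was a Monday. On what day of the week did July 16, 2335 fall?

Count forward from the earlier date (July 16, 2335) to the later (June 12, 2344):
Day-of-year of July 16, 2335: 197.
Day-of-year of June 12, 2344: 164.
2335 has 365 days, so 365 − 197 = 168 days remain in 2335.
Full years 2336–2343: 6 common + 2 leap = 6×365 + 2×366 = 2922 days.
Total: 168 + 2922 + 164 = 3254 days.
3254 mod 7 = 6, so 6 days before Monday is Tuesday.

Tuesday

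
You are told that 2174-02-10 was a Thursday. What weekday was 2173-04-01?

Thursday

Count forward from the earlier date (April 1, 2173) to the later (February 10, 2174):
April 2173: 30 − 1 = 29 days remain.
Then 9 full months totalling 276 days.
February 1–10, 2174: 10 days (2174 is not a leap year).
Total: 29 + 276 + 10 = 315 days.
315 is a multiple of 7, so 2173-04-01 falls on the same weekday: Thursday.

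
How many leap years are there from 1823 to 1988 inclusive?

41

Years divisible by 4: 1824, 1828, …, 1988 — 42 in all.
Of these, 1900 is divisible by 100 but not 400, so not leap.
Leap years: 42 − 1 = 41.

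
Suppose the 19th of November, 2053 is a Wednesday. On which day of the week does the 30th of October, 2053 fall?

Thursday

Count forward from the earlier date (October 30, 2053) to the later (November 19, 2053):
October 2053: 31 − 30 = 1 day remains.
November 1–19, 2053: 19 days.
Total: 1 + 19 = 20 days.
20 mod 7 = 6, so 6 days before Wednesday is Thursday.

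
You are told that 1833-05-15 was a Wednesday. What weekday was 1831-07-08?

Friday

Count forward from the earlier date (July 8, 1831) to the later (May 15, 1833):
Day-of-year of July 8, 1831: 189.
Day-of-year of May 15, 1833: 135.
1831 has 365 days, so 365 − 189 = 176 days remain in 1831.
Full years: 1832: 366. Sum = 366.
Total: 176 + 366 + 135 = 677 days.
677 mod 7 = 5, so 5 days before Wednesday is Friday.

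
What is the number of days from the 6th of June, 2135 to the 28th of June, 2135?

22

Within June 2135: 28 − 6 = 22 days.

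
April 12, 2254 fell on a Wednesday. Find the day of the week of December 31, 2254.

April 2254: 30 − 12 = 18 days remain.
Then May (31), June (30), July (31), August (31), September (30), October (31), November (30): 31 + 30 + 31 + 31 + 30 + 31 + 30 = 214 days.
December 1–31, 2254: 31 days.
Total: 18 + 214 + 31 = 263 days.
263 mod 7 = 4, so 4 days after Wednesday is Sunday.

Sunday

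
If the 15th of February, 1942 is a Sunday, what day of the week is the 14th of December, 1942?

Monday

February 1942: 28 − 15 = 13 days remain (1942 is not a leap year, so February has 28 days).
Then 9 full months totalling 275 days.
December 1–14, 1942: 14 days.
Total: 13 + 275 + 14 = 302 days.
302 mod 7 = 1, so 1 day after Sunday is Monday.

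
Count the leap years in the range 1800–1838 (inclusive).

Years divisible by 4 in [1800, 1838]: 1800, 1804, 1808, 1812, 1816, 1820, 1824, 1828, 1832, 1836.
Of these, 1800 is divisible by 100 but not 400, so not leap.
Leap years: 10 − 1 = 9.

9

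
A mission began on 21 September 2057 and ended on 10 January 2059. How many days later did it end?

September 21, 2057 → September 21, 2058: 365 days.
September 2058: 30 − 21 = 9 days remain.
Then October (31), November (30), December (31): 31 + 30 + 31 = 92 days.
January 1–10, 2059: 10 days.
Residual: 111 days.
Total: 476 days.

476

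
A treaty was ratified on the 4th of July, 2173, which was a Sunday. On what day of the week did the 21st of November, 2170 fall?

Wednesday

Count forward from the earlier date (November 21, 2170) to the later (July 4, 2173):
Day-of-year of November 21, 2170: 325.
Day-of-year of July 4, 2173: 185.
2170 has 365 days, so 365 − 325 = 40 days remain in 2170.
Full years: 2171: 365; 2172: 366. Sum = 731.
Total: 40 + 731 + 185 = 956 days.
956 mod 7 = 4, so 4 days before Sunday is Wednesday.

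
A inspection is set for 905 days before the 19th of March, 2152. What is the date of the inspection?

the 26th of September, 2149

Count 905 days before March 19, 2152:
September 26, 2149 → September 26, 2150: 365 days.
September 26, 2150 → September 26, 2151: 365 days.
September 2151: 30 − 26 = 4 days remain.
Then October (31), November (30), December (31), January (31), February 2152 (29): 31 + 30 + 31 + 31 + 29 = 152 days.
March 1–19, 2152: 19 days.
Residual: 175 days.
Total: 905 days.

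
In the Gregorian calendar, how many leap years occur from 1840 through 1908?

17

Years divisible by 4: 1840, 1844, …, 1908 — 18 in all.
Of these, 1900 is divisible by 100 but not 400, so not leap.
Leap years: 18 − 1 = 17.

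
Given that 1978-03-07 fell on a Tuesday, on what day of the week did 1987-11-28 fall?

Day-of-year of March 7, 1978: 66.
Day-of-year of November 28, 1987: 332.
1978 has 365 days, so 365 − 66 = 299 days remain in 1978.
Full years 1979–1986: 6 common + 2 leap = 6×365 + 2×366 = 2922 days.
Total: 299 + 2922 + 332 = 3553 days.
3553 mod 7 = 4, so 4 days after Tuesday is Saturday.

Saturday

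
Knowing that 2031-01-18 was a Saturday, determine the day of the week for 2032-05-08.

Saturday

January 2031: 31 − 18 = 13 days remain.
Then 15 full months totalling 455 days.
May 1–8, 2032: 8 days.
Total: 13 + 455 + 8 = 476 days.
476 is a multiple of 7, so 2032-05-08 falls on the same weekday: Saturday.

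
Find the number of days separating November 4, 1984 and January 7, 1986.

November 4, 1984 → November 4, 1985: 365 days.
November 1985: 30 − 4 = 26 days remain.
Then December (31): 31 days.
January 1–7, 1986: 7 days.
Residual: 64 days.
Total: 429 days.

429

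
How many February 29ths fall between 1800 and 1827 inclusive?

Years divisible by 4 in [1800, 1827]: 1800, 1804, 1808, 1812, 1816, 1820, 1824.
Of these, 1800 is divisible by 100 but not 400, so not leap.
Leap years: 7 − 1 = 6.

6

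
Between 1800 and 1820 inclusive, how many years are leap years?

Years divisible by 4 in [1800, 1820]: 1800, 1804, 1808, 1812, 1816, 1820.
Of these, 1800 is divisible by 100 but not 400, so not leap.
Leap years: 6 − 1 = 5.

5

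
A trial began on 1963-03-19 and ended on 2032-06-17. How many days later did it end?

25293

Day-of-year of March 19, 1963: 78.
Day-of-year of June 17, 2032: 169.
1963 has 365 days, so 365 − 78 = 287 days remain in 1963.
Full years 1964–2031: 51 common + 17 leap = 51×365 + 17×366 = 24837 days.
Total: 287 + 24837 + 169 = 25293 days.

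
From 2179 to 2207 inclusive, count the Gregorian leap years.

6

Years divisible by 4 in [2179, 2207]: 2180, 2184, 2188, 2192, 2196, 2200, 2204.
Of these, 2200 is divisible by 100 but not 400, so not leap.
Leap years: 7 − 1 = 6.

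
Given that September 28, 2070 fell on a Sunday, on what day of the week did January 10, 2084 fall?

Day-of-year of September 28, 2070: 271.
Day-of-year of January 10, 2084: 10.
2070 has 365 days, so 365 − 271 = 94 days remain in 2070.
Full years 2071–2083: 10 common + 3 leap = 10×365 + 3×366 = 4748 days.
Total: 94 + 4748 + 10 = 4852 days.
4852 mod 7 = 1, so 1 day after Sunday is Monday.

Monday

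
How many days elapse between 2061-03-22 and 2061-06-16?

86

March 2061: 31 − 22 = 9 days remain.
Then April (30), May (31): 30 + 31 = 61 days.
June 1–16, 2061: 16 days.
Total: 9 + 61 + 16 = 86 days.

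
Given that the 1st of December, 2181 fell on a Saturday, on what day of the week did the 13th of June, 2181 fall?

Count forward from the earlier date (June 13, 2181) to the later (December 1, 2181):
June 2181: 30 − 13 = 17 days remain.
Then July (31), August (31), September (30), October (31), November (30): 31 + 31 + 30 + 31 + 30 = 153 days.
December 1, 2181: 1 day.
Total: 17 + 153 + 1 = 171 days.
171 mod 7 = 3, so 3 days before Saturday is Wednesday.

Wednesday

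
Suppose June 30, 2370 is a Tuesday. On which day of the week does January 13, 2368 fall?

Count forward from the earlier date (January 13, 2368) to the later (June 30, 2370):
January 13, 2368 → January 13, 2369: 366 days (2368 is a leap year).
January 13, 2369 → January 13, 2370: 365 days.
January 2370: 31 − 13 = 18 days remain.
Then February 2370 (28), March (31), April (30), May (31): 28 + 31 + 30 + 31 = 120 days.
June 1–30, 2370: 30 days.
Residual: 168 days.
Total: 899 days.
899 mod 7 = 3, so 3 days before Tuesday is Saturday.

Saturday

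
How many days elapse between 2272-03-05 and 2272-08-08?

March 2272: 31 − 5 = 26 days remain.
Then April (30), May (31), June (30), July (31): 30 + 31 + 30 + 31 = 122 days.
August 1–8, 2272: 8 days.
Total: 26 + 122 + 8 = 156 days.

156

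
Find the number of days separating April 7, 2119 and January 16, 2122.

Day-of-year of April 7, 2119: 97.
Day-of-year of January 16, 2122: 16.
2119 has 365 days, so 365 − 97 = 268 days remain in 2119.
Full years: 2120: 366; 2121: 365. Sum = 731.
Total: 268 + 731 + 16 = 1015 days.

1015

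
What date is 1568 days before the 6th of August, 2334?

the 21st of April, 2330

Count 1568 days before August 6, 2334:
Day-of-year of April 21, 2330: 111.
Day-of-year of August 6, 2334: 218.
2330 has 365 days, so 365 − 111 = 254 days remain in 2330.
Full years: 2331: 365; 2332: 366; 2333: 365. Sum = 1096.
Total: 254 + 1096 + 218 = 1568 days.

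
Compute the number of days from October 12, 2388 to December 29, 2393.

October 12, 2388 → October 12, 2389: 365 days.
October 12, 2389 → October 12, 2390: 365 days.
October 12, 2390 → October 12, 2391: 365 days.
October 12, 2391 → October 12, 2392: 366 days (2392 is a leap year).
October 12, 2392 → October 12, 2393: 365 days.
October 2393: 31 − 12 = 19 days remain.
Then November (30): 30 days.
December 1–29, 2393: 29 days.
Residual: 78 days.
Total: 1904 days.

1904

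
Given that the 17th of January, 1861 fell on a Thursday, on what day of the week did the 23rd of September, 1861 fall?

January 1861: 31 − 17 = 14 days remain.
Then February 1861 (28), March (31), April (30), May (31), June (30), July (31), August (31): 28 + 31 + 30 + 31 + 30 + 31 + 31 = 212 days.
September 1–23, 1861: 23 days.
Total: 14 + 212 + 23 = 249 days.
249 mod 7 = 4, so 4 days after Thursday is Monday.

Monday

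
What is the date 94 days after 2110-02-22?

2110-05-27

Count 94 days after February 22, 2110:
February 2110: 28 − 22 = 6 days remain (2110 is not a leap year, so February has 28 days).
Then March (31), April (30): 31 + 30 = 61 days.
May 1–27, 2110: 27 days.
Total: 6 + 61 + 27 = 94 days.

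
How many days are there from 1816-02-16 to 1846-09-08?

11162

Day-of-year of February 16, 1816: 47.
Day-of-year of September 8, 1846: 251.
1816 has 366 days, so 366 − 47 = 319 days remain in 1816.
Full years 1817–1845: 22 common + 7 leap = 22×365 + 7×366 = 10592 days.
Total: 319 + 10592 + 251 = 11162 days.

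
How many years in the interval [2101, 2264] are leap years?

40

Years divisible by 4: 2104, 2108, …, 2264 — 41 in all.
Of these, 2200 is divisible by 100 but not 400, so not leap.
Leap years: 41 − 1 = 40.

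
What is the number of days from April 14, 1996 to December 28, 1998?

April 14, 1996 → April 14, 1997: 365 days.
April 14, 1997 → April 14, 1998: 365 days.
April 1998: 30 − 14 = 16 days remain.
Then May (31), June (30), July (31), August (31), September (30), October (31), November (30): 31 + 30 + 31 + 31 + 30 + 31 + 30 = 214 days.
December 1–28, 1998: 28 days.
Residual: 258 days.
Total: 988 days.

988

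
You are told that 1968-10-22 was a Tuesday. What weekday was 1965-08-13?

Friday

Count forward from the earlier date (August 13, 1965) to the later (October 22, 1968):
August 13, 1965 → August 13, 1966: 365 days.
August 13, 1966 → August 13, 1967: 365 days.
August 13, 1967 → August 13, 1968: 366 days (1968 is a leap year).
August 1968: 31 − 13 = 18 days remain.
Then September (30): 30 days.
October 1–22, 1968: 22 days.
Residual: 70 days.
Total: 1166 days.
1166 mod 7 = 4, so 4 days before Tuesday is Friday.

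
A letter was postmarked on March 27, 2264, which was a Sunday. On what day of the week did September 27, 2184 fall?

Count forward from the earlier date (September 27, 2184) to the later (March 27, 2264):
From September 27, 2184 to September 27, 2263: 79 years, of which 18 contain a Feb 29 — 61×365 + 18×366 = 28853 days.
(2200 is not a leap year (divisible by 100 but not 400).)
September 2263: 30 − 27 = 3 days remain.
Then October (31), November (30), December (31), January (31), February 2264 (29): 31 + 30 + 31 + 31 + 29 = 152 days.
March 1–27, 2264: 27 days.
Residual: 182 days.
Total: 29035 days.
29035 mod 7 = 6, so 6 days before Sunday is Monday.

Monday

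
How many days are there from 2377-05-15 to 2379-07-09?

May 15, 2377 → May 15, 2378: 365 days.
May 15, 2378 → May 15, 2379: 365 days.
May 2379: 31 − 15 = 16 days remain.
Then June (30): 30 days.
July 1–9, 2379: 9 days.
Residual: 55 days.
Total: 785 days.

785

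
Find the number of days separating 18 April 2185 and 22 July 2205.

7399

Day-of-year of April 18, 2185: 108.
Day-of-year of July 22, 2205: 203.
2185 has 365 days, so 365 − 108 = 257 days remain in 2185.
Full years 2186–2204: 15 common + 4 leap = 15×365 + 4×366 = 6939 days.
Total: 257 + 6939 + 203 = 7399 days.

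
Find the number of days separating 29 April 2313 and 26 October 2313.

April 2313: 30 − 29 = 1 day remains.
Then May (31), June (30), July (31), August (31), September (30): 31 + 30 + 31 + 31 + 30 = 153 days.
October 1–26, 2313: 26 days.
Total: 1 + 153 + 26 = 180 days.

180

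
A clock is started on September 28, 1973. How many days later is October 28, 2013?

Day-of-year of September 28, 1973: 271.
Day-of-year of October 28, 2013: 301.
1973 has 365 days, so 365 − 271 = 94 days remain in 1973.
Full years 1974–2012: 29 common + 10 leap = 29×365 + 10×366 = 14245 days.
Total: 94 + 14245 + 301 = 14640 days.

14640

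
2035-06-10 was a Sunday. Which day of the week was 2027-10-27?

Wednesday

Count forward from the earlier date (October 27, 2027) to the later (June 10, 2035):
From October 27, 2027 to October 27, 2034: 7 years, of which 2 contain a Feb 29 — 5×365 + 2×366 = 2557 days.
October 2034: 31 − 27 = 4 days remain.
Then November (30), December (31), January (31), February 2035 (28), March (31), April (30), May (31): 30 + 31 + 31 + 28 + 31 + 30 + 31 = 212 days.
June 1–10, 2035: 10 days.
Residual: 226 days.
Total: 2783 days.
2783 mod 7 = 4, so 4 days before Sunday is Wednesday.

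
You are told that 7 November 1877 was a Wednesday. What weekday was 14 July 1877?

Count forward from the earlier date (July 14, 1877) to the later (November 7, 1877):
July 1877: 31 − 14 = 17 days remain.
Then August (31), September (30), October (31): 31 + 30 + 31 = 92 days.
November 1–7, 1877: 7 days.
Total: 17 + 92 + 7 = 116 days.
116 mod 7 = 4, so 4 days before Wednesday is Saturday.

Saturday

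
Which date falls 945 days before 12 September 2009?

10 February 2007

Count 945 days before September 12, 2009:
February 10, 2007 → February 10, 2008: 365 days.
February 10, 2008 → February 10, 2009: 366 days (2008 is a leap year).
February 2009: 28 − 10 = 18 days remain (2009 is not a leap year, so February has 28 days).
Then March (31), April (30), May (31), June (30), July (31), August (31): 31 + 30 + 31 + 30 + 31 + 31 = 184 days.
September 1–12, 2009: 12 days.
Residual: 214 days.
Total: 945 days.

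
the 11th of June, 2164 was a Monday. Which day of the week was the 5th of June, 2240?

Friday

From June 11, 2164 to June 11, 2239: 75 years, of which 17 contain a Feb 29 — 58×365 + 17×366 = 27392 days.
(2200 is not a leap year (divisible by 100 but not 400).)
June 2239: 30 − 11 = 19 days remain.
Then 11 full months totalling 336 days.
June 1–5, 2240: 5 days.
Residual: 360 days.
Total: 27752 days.
27752 mod 7 = 4, so 4 days after Monday is Friday.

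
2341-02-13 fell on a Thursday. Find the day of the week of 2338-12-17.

Count forward from the earlier date (December 17, 2338) to the later (February 13, 2341):
Day-of-year of December 17, 2338: 351.
Day-of-year of February 13, 2341: 44.
2338 has 365 days, so 365 − 351 = 14 days remain in 2338.
Full years: 2339: 365; 2340: 366. Sum = 731.
Total: 14 + 731 + 44 = 789 days.
789 mod 7 = 5, so 5 days before Thursday is Saturday.

Saturday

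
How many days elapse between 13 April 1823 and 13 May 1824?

396

April 13, 1823 → April 13, 1824: 366 days (1824 is a leap year).
April 1824: 30 − 13 = 17 days remain.
May 1–13, 1824: 13 days.
Residual: 30 days.
Total: 396 days.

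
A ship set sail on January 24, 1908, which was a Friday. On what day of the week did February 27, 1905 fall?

Count forward from the earlier date (February 27, 1905) to the later (January 24, 1908):
Day-of-year of February 27, 1905: 58.
Day-of-year of January 24, 1908: 24.
1905 has 365 days, so 365 − 58 = 307 days remain in 1905.
Full years: 1906: 365; 1907: 365. Sum = 730.
Total: 307 + 730 + 24 = 1061 days.
1061 mod 7 = 4, so 4 days before Friday is Monday.

Monday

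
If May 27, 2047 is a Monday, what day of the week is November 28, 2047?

Thursday

May 2047: 31 − 27 = 4 days remain.
Then June (30), July (31), August (31), September (30), October (31): 30 + 31 + 31 + 30 + 31 = 153 days.
November 1–28, 2047: 28 days.
Total: 4 + 153 + 28 = 185 days.
185 mod 7 = 3, so 3 days after Monday is Thursday.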